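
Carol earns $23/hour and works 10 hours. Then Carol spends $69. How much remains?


Calculate earnings:
10 x $23 = $230
Subtract spending:
$230 - $69 = $161

$161


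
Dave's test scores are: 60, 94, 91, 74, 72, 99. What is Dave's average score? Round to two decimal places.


Add the scores:
60 + 94 + 91 + 74 + 72 + 99 = 490
Divide by the number of tests:
490 / 6 = 81.6666... ≈ 81.67

81.67


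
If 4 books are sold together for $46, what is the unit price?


Total cost: $46
Number of items: 4
Unit price: $46 / 4 = $11.50

$11.50


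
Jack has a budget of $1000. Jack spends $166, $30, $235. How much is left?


Add up expenses:
$166 + $30 + $235 = $431
Subtract from budget:
$1000 - $431 = $569

$569


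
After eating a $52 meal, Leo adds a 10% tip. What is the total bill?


Calculate the tip:
10% of $52 = $5.20
Add tip to meal cost:
$52 + $5.20 = $57.20

$57.20


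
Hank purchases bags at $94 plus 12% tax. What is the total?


Calculate the tax:
12% of $94 = $11.28
Add tax to price:
$94 + $11.28 = $105.28

$105.28


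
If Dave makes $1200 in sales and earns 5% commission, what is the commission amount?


Convert rate to decimal:
5% = 0.05
Multiply by sales:
$1200 x 0.05 = $60

$60


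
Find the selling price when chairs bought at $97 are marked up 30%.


Calculate the markup amount:
30% of $97 = $29.10
Add to cost:
$97 + $29.10 = $126.10

$126.10


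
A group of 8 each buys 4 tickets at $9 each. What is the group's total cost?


Cost per person:
4 x $9 = $36
Group total:
8 x $36 = $288

$288


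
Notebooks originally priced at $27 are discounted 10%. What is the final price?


Calculate the discount amount:
10% of $27 = $2.70
Subtract from original:
$27 - $2.70 = $24.30

$24.30


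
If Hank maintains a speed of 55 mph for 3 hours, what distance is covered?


Use the formula: distance = speed x time
Speed = 55 mph, Time = 3 hours
55 x 3 = 165 miles

165 miles


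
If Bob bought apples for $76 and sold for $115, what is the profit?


Selling price = $115
Cost price = $76
Profit = selling price - cost price:
Profit = $115 - $76 = $39

$39


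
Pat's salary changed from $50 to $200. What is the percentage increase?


Find the absolute change:
|200 - 50| = 150
Divide by original and multiply by 100:
150 / 50 x 100 = 300%

300%


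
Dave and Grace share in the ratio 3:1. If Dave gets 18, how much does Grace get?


Find the multiplier:
18 / 3 = 6
Apply to Grace's share:
1 x 6 = 6

6


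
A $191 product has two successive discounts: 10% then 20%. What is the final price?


First discount:
10% of $191 = $19.10
Price after first discount:
$191 - $19.10 = $171.90
Second discount:
20% of $171.90 = $34.38
Final price:
$171.90 - $34.38 = $137.52

$137.52


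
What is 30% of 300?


Convert percentage to decimal:
30% = 0.3
Multiply:
300 x 0.3 = 90

90


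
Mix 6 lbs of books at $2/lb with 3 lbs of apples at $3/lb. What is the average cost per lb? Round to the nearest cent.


Cost of books:
6 x $2 = $12
Cost of apples:
3 x $3 = $9
Total cost: $12 + $9 = $21
Total weight: 9 lbs
Average: $21 / 9 = $2.3333... ≈ $2.33/lb

$2.33/lb


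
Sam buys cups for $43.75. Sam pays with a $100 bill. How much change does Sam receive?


Start with the amount paid:
$100
Subtract the price:
$100 - $43.75 = $56.25

$56.25


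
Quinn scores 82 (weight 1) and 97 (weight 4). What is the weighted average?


Weighted sum:
1 x 82 + 4 x 97 = 470
Total weight:
1 + 4 = 5
Weighted average:
470 / 5 = 94

94


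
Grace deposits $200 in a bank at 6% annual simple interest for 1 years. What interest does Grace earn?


Use the formula I = P x R x T / 100
P x R x T = 200 x 6 x 1 = 1200
I = 1200 / 100 = $12

$12


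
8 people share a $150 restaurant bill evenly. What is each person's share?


Total bill: $150
Number of people: 8
Each pays: $150 / 8 = $18.75

$18.75


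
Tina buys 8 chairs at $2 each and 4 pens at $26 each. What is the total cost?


Cost of chairs:
8 x $2 = $16
Cost of pens:
4 x $26 = $104
Add both:
$16 + $104 = $120

$120


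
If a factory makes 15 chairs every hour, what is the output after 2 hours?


Production rate: 15 chairs per hour
Time: 2 hours
Total: 15 x 2 = 30 chairs

30 chairs


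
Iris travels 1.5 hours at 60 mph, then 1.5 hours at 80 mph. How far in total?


Leg 1 distance:
60 x 1.5 = 90 miles
Leg 2 distance:
80 x 1.5 = 120 miles
Total distance:
90 + 120 = 210 miles

210 miles


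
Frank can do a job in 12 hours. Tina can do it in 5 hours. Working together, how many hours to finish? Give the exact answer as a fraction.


Frank's rate: 1/12 of the job per hour
Tina's rate: 1/5 of the job per hour
Combined rate: 1/12 + 1/5 = 17/60 per hour
Time = 1 / (17/60) = 60/17 hours (≈ 3.53 hours)

60/17 hours


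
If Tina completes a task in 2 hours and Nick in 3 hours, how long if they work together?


Tina's rate: 1/2 of the job per hour
Nick's rate: 1/3 of the job per hour
Combined rate: 1/2 + 1/3 = 5/6 per hour
Time = 1 / (5/6) = 6/5 = 1.2 hours

1.2 hours


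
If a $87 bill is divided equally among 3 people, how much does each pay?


Total bill: $87
Number of people: 3
Each pays: $87 / 3 = $29

$29


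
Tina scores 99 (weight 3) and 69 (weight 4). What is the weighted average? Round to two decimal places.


Weighted sum:
3 x 99 + 4 x 69 = 573
Total weight:
3 + 4 = 7
Weighted average:
573 / 7 = 81.8571... ≈ 81.86

81.86


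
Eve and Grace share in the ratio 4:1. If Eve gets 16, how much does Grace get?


Find the multiplier:
16 / 4 = 4
Apply to Grace's share:
1 x 4 = 4

4


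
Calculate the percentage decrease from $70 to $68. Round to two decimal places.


Find the absolute change:
|68 - 70| = 2
Divide by original and multiply by 100:
2 / 70 x 100 = 2.8571...% ≈ 2.86%

2.86%


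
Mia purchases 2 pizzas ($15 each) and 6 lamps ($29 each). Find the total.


Cost of pizzas:
2 x $15 = $30
Cost of lamps:
6 x $29 = $174
Add both:
$30 + $174 = $204

$204


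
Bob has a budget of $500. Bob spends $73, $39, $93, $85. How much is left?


Add up expenses:
$73 + $39 + $93 + $85 = $290
Subtract from budget:
$500 - $290 = $210

$210


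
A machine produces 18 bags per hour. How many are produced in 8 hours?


Production rate: 18 bags per hour
Time: 8 hours
Total: 18 x 8 = 144 bags

144 bags


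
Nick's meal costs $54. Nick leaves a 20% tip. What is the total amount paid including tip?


Calculate the tip:
20% of $54 = $10.80
Add tip to meal cost:
$54 + $10.80 = $64.80

$64.80


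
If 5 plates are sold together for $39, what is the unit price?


Total cost: $39
Number of items: 5
Unit price: $39 / 5 = $7.80

$7.80


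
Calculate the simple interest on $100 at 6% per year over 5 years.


Use the formula I = P x R x T / 100
P x R x T = 100 x 6 x 5 = 3000
I = 3000 / 100 = $30

$30


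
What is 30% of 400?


Convert percentage to decimal:
30% = 0.3
Multiply:
400 x 0.3 = 120

120


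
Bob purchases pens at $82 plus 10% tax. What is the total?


Calculate the tax:
10% of $82 = $8.20
Add tax to price:
$82 + $8.20 = $90.20

$90.20


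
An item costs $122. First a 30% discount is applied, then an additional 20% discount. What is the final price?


First discount:
30% of $122 = $36.60
Price after first discount:
$122 - $36.60 = $85.40
Second discount:
20% of $85.40 = $17.08
Final price:
$85.40 - $17.08 = $68.32

$68.32


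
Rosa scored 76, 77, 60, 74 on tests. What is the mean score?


Add the scores:
76 + 77 + 60 + 74 = 287
Divide by the number of tests:
287 / 4 = 71.75

71.75


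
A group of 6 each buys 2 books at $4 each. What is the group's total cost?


Cost per person:
2 x $4 = $8
Group total:
6 x $8 = $48

$48


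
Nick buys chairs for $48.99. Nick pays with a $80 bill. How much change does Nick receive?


Start with the amount paid:
$80
Subtract the price:
$80 - $48.99 = $31.01

$31.01


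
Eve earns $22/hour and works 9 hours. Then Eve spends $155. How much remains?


Calculate earnings:
9 x $22 = $198
Subtract spending:
$198 - $155 = $43

$43


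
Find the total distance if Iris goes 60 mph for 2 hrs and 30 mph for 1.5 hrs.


Leg 1 distance:
60 x 2 = 120 miles
Leg 2 distance:
30 x 1.5 = 45 miles
Total distance:
120 + 45 = 165 miles

165 miles


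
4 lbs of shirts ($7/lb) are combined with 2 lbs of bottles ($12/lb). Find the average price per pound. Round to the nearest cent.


Cost of shirts:
4 x $7 = $28
Cost of bottles:
2 x $12 = $24
Total cost: $28 + $24 = $52
Total weight: 6 lbs
Average: $52 / 6 = $8.6666... ≈ $8.67/lb

$8.67/lb


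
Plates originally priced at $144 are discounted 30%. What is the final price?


Calculate the discount amount:
30% of $144 = $43.20
Subtract from original:
$144 - $43.20 = $100.80

$100.80


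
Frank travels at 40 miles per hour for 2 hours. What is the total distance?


Use the formula: distance = speed x time
Speed = 40 mph, Time = 2 hours
40 x 2 = 80 miles

80 miles


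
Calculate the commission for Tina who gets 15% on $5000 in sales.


Convert rate to decimal:
15% = 0.15
Multiply by sales:
$5000 x 0.15 = $750

$750


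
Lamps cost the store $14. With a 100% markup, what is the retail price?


Calculate the markup amount:
100% of $14 = $14
Add to cost:
$14 + $14 = $28

$28


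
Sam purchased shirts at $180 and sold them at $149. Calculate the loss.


Selling price = $149
Cost price = $180
Loss = cost price - selling price:
Loss = $180 - $149 = $31

$31


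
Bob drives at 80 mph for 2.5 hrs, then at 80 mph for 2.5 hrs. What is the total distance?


Leg 1 distance:
80 x 2.5 = 200 miles
Leg 2 distance:
80 x 2.5 = 200 miles
Total distance:
200 + 200 = 400 miles

400 miles


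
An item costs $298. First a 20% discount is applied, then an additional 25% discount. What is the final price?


First discount:
20% of $298 = $59.60
Price after first discount:
$298 - $59.60 = $238.40
Second discount:
25% of $238.40 = $59.60
Final price:
$238.40 - $59.60 = $178.80

$178.80


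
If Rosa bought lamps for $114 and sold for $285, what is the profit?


Selling price = $285
Cost price = $114
Profit = selling price - cost price:
Profit = $285 - $114 = $171

$171


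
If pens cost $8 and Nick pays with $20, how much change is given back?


Start with the amount paid:
$20
Subtract the price:
$20 - $8 = $12

$12


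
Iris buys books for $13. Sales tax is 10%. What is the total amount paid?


Calculate the tax:
10% of $13 = $1.30
Add tax to price:
$13 + $1.30 = $14.30

$14.30


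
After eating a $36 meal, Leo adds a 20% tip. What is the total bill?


Calculate the tip:
20% of $36 = $7.20
Add tip to meal cost:
$36 + $7.20 = $43.20

$43.20


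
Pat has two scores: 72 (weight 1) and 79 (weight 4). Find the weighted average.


Weighted sum:
1 x 72 + 4 x 79 = 388
Total weight:
1 + 4 = 5
Weighted average:
388 / 5 = 77.6

77.6


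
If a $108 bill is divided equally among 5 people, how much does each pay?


Total bill: $108
Number of people: 5
Each pays: $108 / 5 = $21.60

$21.60


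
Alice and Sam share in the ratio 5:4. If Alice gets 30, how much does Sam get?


Find the multiplier:
30 / 5 = 6
Apply to Sam's share:
4 x 6 = 24

24


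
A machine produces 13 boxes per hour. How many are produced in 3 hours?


Production rate: 13 boxes per hour
Time: 3 hours
Total: 13 x 3 = 39 boxes

39 boxes


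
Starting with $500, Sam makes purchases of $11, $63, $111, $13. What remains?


Add up expenses:
$11 + $63 + $111 + $13 = $198
Subtract from budget:
$500 - $198 = $302

$302


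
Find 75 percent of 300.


Convert percentage to decimal:
75% = 0.75
Multiply:
300 x 0.75 = 225

225


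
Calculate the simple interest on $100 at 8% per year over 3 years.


Use the formula I = P x R x T / 100
P x R x T = 100 x 8 x 3 = 2400
I = 2400 / 100 = $24

$24


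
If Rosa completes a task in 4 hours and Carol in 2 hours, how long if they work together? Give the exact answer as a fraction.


Rosa's rate: 1/4 of the job per hour
Carol's rate: 1/2 of the job per hour
Combined rate: 1/4 + 1/2 = 3/4 per hour
Time = 1 / (3/4) = 4/3 hours (≈ 1.33 hours)

4/3 hours


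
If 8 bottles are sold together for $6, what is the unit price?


Total cost: $6
Number of items: 8
Unit price: $6 / 8 = $0.75

$0.75


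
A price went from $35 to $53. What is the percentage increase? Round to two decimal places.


Find the absolute change:
|53 - 35| = 18
Divide by original and multiply by 100:
18 / 35 x 100 = 51.4285...% ≈ 51.43%

51.43%


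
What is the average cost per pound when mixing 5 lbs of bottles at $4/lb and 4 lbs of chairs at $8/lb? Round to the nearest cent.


Cost of bottles:
5 x $4 = $20
Cost of chairs:
4 x $8 = $32
Total cost: $20 + $32 = $52
Total weight: 9 lbs
Average: $52 / 9 = $5.7777... ≈ $5.78/lb

$5.78/lb


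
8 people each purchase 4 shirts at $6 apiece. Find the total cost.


Cost per person:
4 x $6 = $24
Group total:
8 x $24 = $192

$192


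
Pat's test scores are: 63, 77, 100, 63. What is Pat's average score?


Add the scores:
63 + 77 + 100 + 63 = 303
Divide by the number of tests:
303 / 4 = 75.75

75.75


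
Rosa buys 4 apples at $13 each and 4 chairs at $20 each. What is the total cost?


Cost of apples:
4 x $13 = $52
Cost of chairs:
4 x $20 = $80
Add both:
$52 + $80 = $132

$132


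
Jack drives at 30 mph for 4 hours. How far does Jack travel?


Use the formula: distance = speed x time
Speed = 30 mph, Time = 4 hours
30 x 4 = 120 miles

120 miles


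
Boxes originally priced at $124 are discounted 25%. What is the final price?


Calculate the discount amount:
25% of $124 = $31
Subtract from original:
$124 - $31 = $93

$93


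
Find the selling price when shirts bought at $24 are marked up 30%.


Calculate the markup amount:
30% of $24 = $7.20
Add to cost:
$24 + $7.20 = $31.20

$31.20


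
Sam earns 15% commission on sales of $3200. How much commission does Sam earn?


Convert rate to decimal:
15% = 0.15
Multiply by sales:
$3200 x 0.15 = $480

$480


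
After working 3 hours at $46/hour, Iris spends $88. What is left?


Calculate earnings:
3 x $46 = $138
Subtract spending:
$138 - $88 = $50

$50


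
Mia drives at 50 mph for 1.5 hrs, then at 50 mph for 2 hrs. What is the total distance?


Leg 1 distance:
50 x 1.5 = 75 miles
Leg 2 distance:
50 x 2 = 100 miles
Total distance:
75 + 100 = 175 miles

175 miles


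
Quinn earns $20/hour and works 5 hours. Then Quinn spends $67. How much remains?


Calculate earnings:
5 x $20 = $100
Subtract spending:
$100 - $67 = $33

$33


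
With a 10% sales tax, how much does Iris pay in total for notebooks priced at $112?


Calculate the tax:
10% of $112 = $11.20
Add tax to price:
$112 + $11.20 = $123.20

$123.20


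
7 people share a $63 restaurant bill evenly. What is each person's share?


Total bill: $63
Number of people: 7
Each pays: $63 / 7 = $9

$9


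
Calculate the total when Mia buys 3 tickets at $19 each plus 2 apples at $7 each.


Cost of tickets:
3 x $19 = $57
Cost of apples:
2 x $7 = $14
Add both:
$57 + $14 = $71

$71


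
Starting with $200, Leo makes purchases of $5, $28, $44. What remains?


Add up expenses:
$5 + $28 + $44 = $77
Subtract from budget:
$200 - $77 = $123

$123


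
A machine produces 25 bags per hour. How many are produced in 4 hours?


Production rate: 25 bags per hour
Time: 4 hours
Total: 25 x 4 = 100 bags

100 bags


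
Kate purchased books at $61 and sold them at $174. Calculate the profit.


Selling price = $174
Cost price = $61
Profit = selling price - cost price:
Profit = $174 - $61 = $113

$113


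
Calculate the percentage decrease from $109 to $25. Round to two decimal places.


Find the absolute change:
|25 - 109| = 84
Divide by original and multiply by 100:
84 / 109 x 100 = 77.0642...% ≈ 77.06%

77.06%


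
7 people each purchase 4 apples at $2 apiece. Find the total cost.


Cost per person:
4 x $2 = $8
Group total:
7 x $8 = $56

$56


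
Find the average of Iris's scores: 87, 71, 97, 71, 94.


Add the scores:
87 + 71 + 97 + 71 + 94 = 420
Divide by the number of tests:
420 / 5 = 84

84


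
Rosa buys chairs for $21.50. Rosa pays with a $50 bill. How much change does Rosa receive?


Start with the amount paid:
$50
Subtract the price:
$50 - $21.50 = $28.50

$28.50


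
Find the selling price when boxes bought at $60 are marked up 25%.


Calculate the markup amount:
25% of $60 = $15
Add to cost:
$60 + $15 = $75

$75


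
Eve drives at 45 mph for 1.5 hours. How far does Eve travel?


Use the formula: distance = speed x time
Speed = 45 mph, Time = 1.5 hours
45 x 1.5 = 67.5 miles

67.5 miles


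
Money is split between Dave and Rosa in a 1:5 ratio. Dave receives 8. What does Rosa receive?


Find the multiplier:
8 / 1 = 8
Apply to Rosa's share:
5 x 8 = 40

40


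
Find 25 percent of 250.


Convert percentage to decimal:
25% = 0.25
Multiply:
250 x 0.25 = 62.5

62.5


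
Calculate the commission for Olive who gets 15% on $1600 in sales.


Convert rate to decimal:
15% = 0.15
Multiply by sales:
$1600 x 0.15 = $240

$240


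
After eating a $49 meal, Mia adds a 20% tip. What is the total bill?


Calculate the tip:
20% of $49 = $9.80
Add tip to meal cost:
$49 + $9.80 = $58.80

$58.80


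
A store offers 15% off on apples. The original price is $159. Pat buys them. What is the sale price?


Calculate the discount amount:
15% of $159 = $23.85
Subtract from original:
$159 - $23.85 = $135.15

$135.15


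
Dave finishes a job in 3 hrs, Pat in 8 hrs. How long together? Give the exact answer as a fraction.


Dave's rate: 1/3 of the job per hour
Pat's rate: 1/8 of the job per hour
Combined rate: 1/3 + 1/8 = 11/24 per hour
Time = 1 / (11/24) = 24/11 hours (≈ 2.18 hours)

24/11 hours


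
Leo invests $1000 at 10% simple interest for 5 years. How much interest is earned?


Use the formula I = P x R x T / 100
P x R x T = 1000 x 10 x 5 = 50000
I = 50000 / 100 = $500

$500


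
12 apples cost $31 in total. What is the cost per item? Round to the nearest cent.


Total cost: $31
Number of items: 12
Unit price: $31 / 12 = $2.5833... ≈ $2.58

$2.58


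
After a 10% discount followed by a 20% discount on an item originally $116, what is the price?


First discount:
10% of $116 = $11.60
Price after first discount:
$116 - $11.60 = $104.40
Second discount:
20% of $104.40 = $20.88
Final price:
$104.40 - $20.88 = $83.52

$83.52


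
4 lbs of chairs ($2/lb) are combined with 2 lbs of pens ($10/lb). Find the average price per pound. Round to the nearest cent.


Cost of chairs:
4 x $2 = $8
Cost of pens:
2 x $10 = $20
Total cost: $8 + $20 = $28
Total weight: 6 lbs
Average: $28 / 6 = $4.6666... ≈ $4.67/lb

$4.67/lb


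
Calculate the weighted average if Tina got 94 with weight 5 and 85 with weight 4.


Weighted sum:
5 x 94 + 4 x 85 = 810
Total weight:
5 + 4 = 9
Weighted average:
810 / 9 = 90

90


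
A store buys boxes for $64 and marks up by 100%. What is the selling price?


Calculate the markup amount:
100% of $64 = $64
Add to cost:
$64 + $64 = $128

$128


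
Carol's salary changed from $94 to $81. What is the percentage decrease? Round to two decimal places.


Find the absolute change:
|81 - 94| = 13
Divide by original and multiply by 100:
13 / 94 x 100 = 13.8297...% ≈ 13.83%

13.83%


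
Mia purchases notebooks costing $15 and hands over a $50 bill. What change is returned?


Start with the amount paid:
$50
Subtract the price:
$50 - $15 = $35

$35


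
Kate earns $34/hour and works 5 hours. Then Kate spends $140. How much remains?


Calculate earnings:
5 x $34 = $170
Subtract spending:
$170 - $140 = $30

$30


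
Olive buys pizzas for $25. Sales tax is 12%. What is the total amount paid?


Calculate the tax:
12% of $25 = $3
Add tax to price:
$25 + $3 = $28

$28


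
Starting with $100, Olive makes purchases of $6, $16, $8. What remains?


Add up expenses:
$6 + $16 + $8 = $30
Subtract from budget:
$100 - $30 = $70

$70


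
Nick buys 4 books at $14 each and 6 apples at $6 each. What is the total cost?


Cost of books:
4 x $14 = $56
Cost of apples:
6 x $6 = $36
Add both:
$56 + $36 = $92

$92


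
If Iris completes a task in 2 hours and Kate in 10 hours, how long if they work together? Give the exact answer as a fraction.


Iris's rate: 1/2 of the job per hour
Kate's rate: 1/10 of the job per hour
Combined rate: 1/2 + 1/10 = 3/5 per hour
Time = 1 / (3/5) = 5/3 hours (≈ 1.67 hours)

5/3 hours


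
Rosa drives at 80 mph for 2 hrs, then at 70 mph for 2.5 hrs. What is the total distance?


Leg 1 distance:
80 x 2 = 160 miles
Leg 2 distance:
70 x 2.5 = 175 miles
Total distance:
160 + 175 = 335 miles

335 miles


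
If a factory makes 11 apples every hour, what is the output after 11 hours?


Production rate: 11 apples per hour
Time: 11 hours
Total: 11 x 11 = 121 apples

121 apples


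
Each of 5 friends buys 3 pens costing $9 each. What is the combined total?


Cost per person:
3 x $9 = $27
Group total:
5 x $27 = $135

$135


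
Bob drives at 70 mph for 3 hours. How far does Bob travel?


Use the formula: distance = speed x time
Speed = 70 mph, Time = 3 hours
70 x 3 = 210 miles

210 miles


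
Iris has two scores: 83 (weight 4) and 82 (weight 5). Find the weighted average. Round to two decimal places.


Weighted sum:
4 x 83 + 5 x 82 = 742
Total weight:
4 + 5 = 9
Weighted average:
742 / 9 = 82.4444... ≈ 82.44

82.44


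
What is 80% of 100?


Convert percentage to decimal:
80% = 0.8
Multiply:
100 x 0.8 = 80

80


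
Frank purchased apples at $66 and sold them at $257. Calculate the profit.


Selling price = $257
Cost price = $66
Profit = selling price - cost price:
Profit = $257 - $66 = $191

$191


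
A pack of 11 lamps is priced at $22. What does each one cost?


Total cost: $22
Number of items: 11
Unit price: $22 / 11 = $2

$2


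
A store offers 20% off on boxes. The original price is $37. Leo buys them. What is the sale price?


Calculate the discount amount:
20% of $37 = $7.40
Subtract from original:
$37 - $7.40 = $29.60

$29.60


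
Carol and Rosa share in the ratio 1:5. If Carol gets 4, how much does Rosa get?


Find the multiplier:
4 / 1 = 4
Apply to Rosa's share:
5 x 4 = 20

20


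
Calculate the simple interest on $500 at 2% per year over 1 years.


Use the formula I = P x R x T / 100
P x R x T = 500 x 2 x 1 = 1000
I = 1000 / 100 = $10

$10


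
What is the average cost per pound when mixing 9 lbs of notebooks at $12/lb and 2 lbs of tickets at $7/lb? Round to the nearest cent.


Cost of notebooks:
9 x $12 = $108
Cost of tickets:
2 x $7 = $14
Total cost: $108 + $14 = $122
Total weight: 11 lbs
Average: $122 / 11 = $11.0909... ≈ $11.09/lb

$11.09/lb


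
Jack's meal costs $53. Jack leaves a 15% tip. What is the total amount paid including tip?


Calculate the tip:
15% of $53 = $7.95
Add tip to meal cost:
$53 + $7.95 = $60.95

$60.95


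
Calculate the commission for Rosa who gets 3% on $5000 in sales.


Convert rate to decimal:
3% = 0.03
Multiply by sales:
$5000 x 0.03 = $150

$150


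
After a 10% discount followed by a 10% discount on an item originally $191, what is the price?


First discount:
10% of $191 = $19.10
Price after first discount:
$191 - $19.10 = $171.90
Second discount:
10% of $171.90 = $17.19
Final price:
$171.90 - $17.19 = $154.71

$154.71


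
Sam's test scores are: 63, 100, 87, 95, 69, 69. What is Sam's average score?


Add the scores:
63 + 100 + 87 + 95 + 69 + 69 = 483
Divide by the number of tests:
483 / 6 = 80.5

80.5


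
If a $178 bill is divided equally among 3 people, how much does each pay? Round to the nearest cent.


Total bill: $178
Number of people: 3
Each pays: $178 / 3 = $59.3333... ≈ $59.33

$59.33


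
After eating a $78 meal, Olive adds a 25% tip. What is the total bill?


Calculate the tip:
25% of $78 = $19.50
Add tip to meal cost:
$78 + $19.50 = $97.50

$97.50


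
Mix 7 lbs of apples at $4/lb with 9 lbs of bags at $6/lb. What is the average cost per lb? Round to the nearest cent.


Cost of apples:
7 x $4 = $28
Cost of bags:
9 x $6 = $54
Total cost: $28 + $54 = $82
Total weight: 16 lbs
Average: $82 / 16 = $5.125 ≈ $5.13/lb

$5.13/lb


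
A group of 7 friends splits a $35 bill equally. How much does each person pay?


Total bill: $35
Number of people: 7
Each pays: $35 / 7 = $5

$5


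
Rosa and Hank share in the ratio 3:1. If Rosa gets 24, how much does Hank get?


Find the multiplier:
24 / 3 = 8
Apply to Hank's share:
1 x 8 = 8

8


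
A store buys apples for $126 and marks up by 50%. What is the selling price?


Calculate the markup amount:
50% of $126 = $63
Add to cost:
$126 + $63 = $189

$189


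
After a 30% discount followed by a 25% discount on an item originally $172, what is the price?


First discount:
30% of $172 = $51.60
Price after first discount:
$172 - $51.60 = $120.40
Second discount:
25% of $120.40 = $30.10
Final price:
$120.40 - $30.10 = $90.30

$90.30


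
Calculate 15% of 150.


Convert percentage to decimal:
15% = 0.15
Multiply:
150 x 0.15 = 22.5

22.5


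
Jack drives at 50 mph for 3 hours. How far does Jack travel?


Use the formula: distance = speed x time
Speed = 50 mph, Time = 3 hours
50 x 3 = 150 miles

150 miles


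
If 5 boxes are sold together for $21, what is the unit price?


Total cost: $21
Number of items: 5
Unit price: $21 / 5 = $4.20

$4.20


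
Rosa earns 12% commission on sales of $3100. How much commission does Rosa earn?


Convert rate to decimal:
12% = 0.12
Multiply by sales:
$3100 x 0.12 = $372

$372


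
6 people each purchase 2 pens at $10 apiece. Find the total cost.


Cost per person:
2 x $10 = $20
Group total:
6 x $20 = $120

$120


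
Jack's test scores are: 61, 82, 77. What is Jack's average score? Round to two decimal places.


Add the scores:
61 + 82 + 77 = 220
Divide by the number of tests:
220 / 3 = 73.3333... ≈ 73.33

73.33


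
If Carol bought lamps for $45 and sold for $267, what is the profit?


Selling price = $267
Cost price = $45
Profit = selling price - cost price:
Profit = $267 - $45 = $222

$222


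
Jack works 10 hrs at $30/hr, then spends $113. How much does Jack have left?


Calculate earnings:
10 x $30 = $300
Subtract spending:
$300 - $113 = $187

$187


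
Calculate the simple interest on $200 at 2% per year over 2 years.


Use the formula I = P x R x T / 100
P x R x T = 200 x 2 x 2 = 800
I = 800 / 100 = $8

$8


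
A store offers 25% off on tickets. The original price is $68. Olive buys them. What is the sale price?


Calculate the discount amount:
25% of $68 = $17
Subtract from original:
$68 - $17 = $51

$51


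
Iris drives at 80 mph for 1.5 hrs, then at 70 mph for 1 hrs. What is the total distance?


Leg 1 distance:
80 x 1.5 = 120 miles
Leg 2 distance:
70 x 1 = 70 miles
Total distance:
120 + 70 = 190 miles

190 miles


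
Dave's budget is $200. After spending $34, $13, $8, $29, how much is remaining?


Add up expenses:
$34 + $13 + $8 + $29 = $84
Subtract from budget:
$200 - $84 = $116

$116


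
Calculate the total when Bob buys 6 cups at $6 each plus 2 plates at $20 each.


Cost of cups:
6 x $6 = $36
Cost of plates:
2 x $20 = $40
Add both:
$36 + $40 = $76

$76


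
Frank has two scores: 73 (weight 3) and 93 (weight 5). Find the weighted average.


Weighted sum:
3 x 73 + 5 x 93 = 684
Total weight:
3 + 5 = 8
Weighted average:
684 / 8 = 85.5

85.5


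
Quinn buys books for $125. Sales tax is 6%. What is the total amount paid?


Calculate the tax:
6% of $125 = $7.50
Add tax to price:
$125 + $7.50 = $132.50

$132.50


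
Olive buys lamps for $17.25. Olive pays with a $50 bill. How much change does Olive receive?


Start with the amount paid:
$50
Subtract the price:
$50 - $17.25 = $32.75

$32.75


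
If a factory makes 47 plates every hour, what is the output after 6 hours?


Production rate: 47 plates per hour
Time: 6 hours
Total: 47 x 6 = 282 plates

282 plates


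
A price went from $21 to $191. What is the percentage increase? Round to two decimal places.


Find the absolute change:
|191 - 21| = 170
Divide by original and multiply by 100:
170 / 21 x 100 = 809.5238...% ≈ 809.52%

809.52%


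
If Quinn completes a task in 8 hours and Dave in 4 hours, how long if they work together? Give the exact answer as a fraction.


Quinn's rate: 1/8 of the job per hour
Dave's rate: 1/4 of the job per hour
Combined rate: 1/8 + 1/4 = 3/8 per hour
Time = 1 / (3/8) = 8/3 hours (≈ 2.67 hours)

8/3 hours


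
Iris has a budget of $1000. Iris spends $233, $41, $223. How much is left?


Add up expenses:
$233 + $41 + $223 = $497
Subtract from budget:
$1000 - $497 = $503

$503


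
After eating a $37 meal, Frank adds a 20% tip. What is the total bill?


Calculate the tip:
20% of $37 = $7.40
Add tip to meal cost:
$37 + $7.40 = $44.40

$44.40


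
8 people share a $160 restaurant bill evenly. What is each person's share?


Total bill: $160
Number of people: 8
Each pays: $160 / 8 = $20

$20


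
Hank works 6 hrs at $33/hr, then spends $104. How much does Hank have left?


Calculate earnings:
6 x $33 = $198
Subtract spending:
$198 - $104 = $94

$94


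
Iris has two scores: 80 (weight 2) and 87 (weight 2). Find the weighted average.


Weighted sum:
2 x 80 + 2 x 87 = 334
Total weight:
2 + 2 = 4
Weighted average:
334 / 4 = 83.5

83.5


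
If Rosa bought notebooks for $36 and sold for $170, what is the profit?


Selling price = $170
Cost price = $36
Profit = selling price - cost price:
Profit = $170 - $36 = $134

$134


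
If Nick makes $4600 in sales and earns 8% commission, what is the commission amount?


Convert rate to decimal:
8% = 0.08
Multiply by sales:
$4600 x 0.08 = $368

$368


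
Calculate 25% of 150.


Convert percentage to decimal:
25% = 0.25
Multiply:
150 x 0.25 = 37.5

37.5


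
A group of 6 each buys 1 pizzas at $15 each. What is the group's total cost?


Cost per person:
1 x $15 = $15
Group total:
6 x $15 = $90

$90


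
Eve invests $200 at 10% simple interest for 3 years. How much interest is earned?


Use the formula I = P x R x T / 100
P x R x T = 200 x 10 x 3 = 6000
I = 6000 / 100 = $60

$60


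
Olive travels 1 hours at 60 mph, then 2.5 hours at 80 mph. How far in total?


Leg 1 distance:
60 x 1 = 60 miles
Leg 2 distance:
80 x 2.5 = 200 miles
Total distance:
60 + 200 = 260 miles

260 miles


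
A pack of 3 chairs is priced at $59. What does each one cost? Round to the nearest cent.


Total cost: $59
Number of items: 3
Unit price: $59 / 3 = $19.6666... ≈ $19.67

$19.67


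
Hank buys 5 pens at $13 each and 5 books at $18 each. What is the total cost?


Cost of pens:
5 x $13 = $65
Cost of books:
5 x $18 = $90
Add both:
$65 + $90 = $155

$155


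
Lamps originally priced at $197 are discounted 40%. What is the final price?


Calculate the discount amount:
40% of $197 = $78.80
Subtract from original:
$197 - $78.80 = $118.20

$118.20


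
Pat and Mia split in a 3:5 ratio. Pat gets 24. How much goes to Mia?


Find the multiplier:
24 / 3 = 8
Apply to Mia's share:
5 x 8 = 40

40


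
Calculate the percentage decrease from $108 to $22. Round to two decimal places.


Find the absolute change:
|22 - 108| = 86
Divide by original and multiply by 100:
86 / 108 x 100 = 79.6296...% ≈ 79.63%

79.63%


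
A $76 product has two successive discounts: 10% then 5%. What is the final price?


First discount:
10% of $76 = $7.60
Price after first discount:
$76 - $7.60 = $68.40
Second discount:
5% of $68.40 = $3.42
Final price:
$68.40 - $3.42 = $64.98

$64.98


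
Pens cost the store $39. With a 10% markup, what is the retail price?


Calculate the markup amount:
10% of $39 = $3.90
Add to cost:
$39 + $3.90 = $42.90

$42.90


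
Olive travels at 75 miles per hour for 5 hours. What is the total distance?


Use the formula: distance = speed x time
Speed = 75 mph, Time = 5 hours
75 x 5 = 375 miles

375 miles


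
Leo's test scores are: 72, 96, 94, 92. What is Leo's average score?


Add the scores:
72 + 96 + 94 + 92 = 354
Divide by the number of tests:
354 / 4 = 88.5

88.5


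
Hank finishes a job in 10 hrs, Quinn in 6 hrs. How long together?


Hank's rate: 1/10 of the job per hour
Quinn's rate: 1/6 of the job per hour
Combined rate: 1/10 + 1/6 = 4/15 per hour
Time = 1 / (4/15) = 15/4 = 3.75 hours

3.75 hours


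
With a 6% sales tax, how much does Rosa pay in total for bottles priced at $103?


Calculate the tax:
6% of $103 = $6.18
Add tax to price:
$103 + $6.18 = $109.18

$109.18


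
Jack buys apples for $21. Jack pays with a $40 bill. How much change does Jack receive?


Start with the amount paid:
$40
Subtract the price:
$40 - $21 = $19

$19


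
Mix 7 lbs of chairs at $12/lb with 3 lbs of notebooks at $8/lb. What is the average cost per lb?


Cost of chairs:
7 x $12 = $84
Cost of notebooks:
3 x $8 = $24
Total cost: $84 + $24 = $108
Total weight: 10 lbs
Average: $108 / 10 = $10.80/lb

$10.80/lb


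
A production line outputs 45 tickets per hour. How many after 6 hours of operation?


Production rate: 45 tickets per hour
Time: 6 hours
Total: 45 x 6 = 270 tickets

270 tickets


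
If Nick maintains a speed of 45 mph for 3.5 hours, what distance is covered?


Use the formula: distance = speed x time
Speed = 45 mph, Time = 3.5 hours
45 x 3.5 = 157.5 miles

157.5 miles


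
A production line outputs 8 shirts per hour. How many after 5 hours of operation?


Production rate: 8 shirts per hour
Time: 5 hours
Total: 8 x 5 = 40 shirts

40 shirts


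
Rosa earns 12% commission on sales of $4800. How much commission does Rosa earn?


Convert rate to decimal:
12% = 0.12
Multiply by sales:
$4800 x 0.12 = $576

$576


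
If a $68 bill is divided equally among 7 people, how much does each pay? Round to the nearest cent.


Total bill: $68
Number of people: 7
Each pays: $68 / 7 = $9.7142... ≈ $9.71

$9.71


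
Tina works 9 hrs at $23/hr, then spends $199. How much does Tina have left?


Calculate earnings:
9 x $23 = $207
Subtract spending:
$207 - $199 = $8

$8


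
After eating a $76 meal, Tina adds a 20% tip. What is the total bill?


Calculate the tip:
20% of $76 = $15.20
Add tip to meal cost:
$76 + $15.20 = $91.20

$91.20


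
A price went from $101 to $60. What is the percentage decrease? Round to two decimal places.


Find the absolute change:
|60 - 101| = 41
Divide by original and multiply by 100:
41 / 101 x 100 = 40.5940...% ≈ 40.59%

40.59%


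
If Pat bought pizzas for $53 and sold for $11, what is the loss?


Selling price = $11
Cost price = $53
Loss = cost price - selling price:
Loss = $53 - $11 = $42

$42


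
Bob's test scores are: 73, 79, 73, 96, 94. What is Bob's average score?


Add the scores:
73 + 79 + 73 + 96 + 94 = 415
Divide by the number of tests:
415 / 5 = 83

83


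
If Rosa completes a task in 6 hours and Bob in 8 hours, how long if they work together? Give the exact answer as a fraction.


Rosa's rate: 1/6 of the job per hour
Bob's rate: 1/8 of the job per hour
Combined rate: 1/6 + 1/8 = 7/24 per hour
Time = 1 / (7/24) = 24/7 hours (≈ 3.43 hours)

24/7 hours


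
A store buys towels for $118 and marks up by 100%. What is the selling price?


Calculate the markup amount:
100% of $118 = $118
Add to cost:
$118 + $118 = $236

$236


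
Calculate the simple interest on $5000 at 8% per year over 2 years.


Use the formula I = P x R x T / 100
P x R x T = 5000 x 8 x 2 = 80000
I = 80000 / 100 = $800

$800


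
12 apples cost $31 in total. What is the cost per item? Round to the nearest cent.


Total cost: $31
Number of items: 12
Unit price: $31 / 12 = $2.5833... ≈ $2.58

$2.58


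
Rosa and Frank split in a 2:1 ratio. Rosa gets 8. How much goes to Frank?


Find the multiplier:
8 / 2 = 4
Apply to Frank's share:
1 x 4 = 4

4


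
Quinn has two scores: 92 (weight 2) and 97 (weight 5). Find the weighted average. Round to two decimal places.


Weighted sum:
2 x 92 + 5 x 97 = 669
Total weight:
2 + 5 = 7
Weighted average:
669 / 7 = 95.5714... ≈ 95.57

95.57


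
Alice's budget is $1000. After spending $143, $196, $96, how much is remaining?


Add up expenses:
$143 + $196 + $96 = $435
Subtract from budget:
$1000 - $435 = $565

$565


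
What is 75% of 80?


Convert percentage to decimal:
75% = 0.75
Multiply:
80 x 0.75 = 60

60


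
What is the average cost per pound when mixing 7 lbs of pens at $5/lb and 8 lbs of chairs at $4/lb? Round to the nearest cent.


Cost of pens:
7 x $5 = $35
Cost of chairs:
8 x $4 = $32
Total cost: $35 + $32 = $67
Total weight: 15 lbs
Average: $67 / 15 = $4.4666... ≈ $4.47/lb

$4.47/lb


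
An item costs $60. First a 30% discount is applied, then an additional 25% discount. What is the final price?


First discount:
30% of $60 = $18
Price after first discount:
$60 - $18 = $42
Second discount:
25% of $42 = $10.50
Final price:
$42 - $10.50 = $31.50

$31.50


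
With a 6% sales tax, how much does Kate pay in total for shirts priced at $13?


Calculate the tax:
6% of $13 = $0.78
Add tax to price:
$13 + $0.78 = $13.78

$13.78


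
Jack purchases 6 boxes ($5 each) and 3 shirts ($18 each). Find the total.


Cost of boxes:
6 x $5 = $30
Cost of shirts:
3 x $18 = $54
Add both:
$30 + $54 = $84

$84


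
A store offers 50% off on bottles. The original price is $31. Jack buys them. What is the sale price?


Calculate the discount amount:
50% of $31 = $15.50
Subtract from original:
$31 - $15.50 = $15.50

$15.50


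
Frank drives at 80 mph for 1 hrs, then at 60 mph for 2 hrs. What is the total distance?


Leg 1 distance:
80 x 1 = 80 miles
Leg 2 distance:
60 x 2 = 120 miles
Total distance:
80 + 120 = 200 miles

200 miles


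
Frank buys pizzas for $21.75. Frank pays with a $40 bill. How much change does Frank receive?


Start with the amount paid:
$40
Subtract the price:
$40 - $21.75 = $18.25

$18.25


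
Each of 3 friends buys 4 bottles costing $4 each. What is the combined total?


Cost per person:
4 x $4 = $16
Group total:
3 x $16 = $48

$48


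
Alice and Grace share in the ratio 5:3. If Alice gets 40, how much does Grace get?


Find the multiplier:
40 / 5 = 8
Apply to Grace's share:
3 x 8 = 24

24


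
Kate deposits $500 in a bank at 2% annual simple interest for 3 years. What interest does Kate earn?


Use the formula I = P x R x T / 100
P x R x T = 500 x 2 x 3 = 3000
I = 3000 / 100 = $30

$30


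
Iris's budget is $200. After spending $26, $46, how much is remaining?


Add up expenses:
$26 + $46 = $72
Subtract from budget:
$200 - $72 = $128

$128


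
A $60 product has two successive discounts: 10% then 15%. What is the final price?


First discount:
10% of $60 = $6
Price after first discount:
$60 - $6 = $54
Second discount:
15% of $54 = $8.10
Final price:
$54 - $8.10 = $45.90

$45.90


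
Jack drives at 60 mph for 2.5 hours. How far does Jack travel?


Use the formula: distance = speed x time
Speed = 60 mph, Time = 2.5 hours
60 x 2.5 = 150 miles

150 miles


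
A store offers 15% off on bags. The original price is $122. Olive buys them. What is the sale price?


Calculate the discount amount:
15% of $122 = $18.30
Subtract from original:
$122 - $18.30 = $103.70

$103.70
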